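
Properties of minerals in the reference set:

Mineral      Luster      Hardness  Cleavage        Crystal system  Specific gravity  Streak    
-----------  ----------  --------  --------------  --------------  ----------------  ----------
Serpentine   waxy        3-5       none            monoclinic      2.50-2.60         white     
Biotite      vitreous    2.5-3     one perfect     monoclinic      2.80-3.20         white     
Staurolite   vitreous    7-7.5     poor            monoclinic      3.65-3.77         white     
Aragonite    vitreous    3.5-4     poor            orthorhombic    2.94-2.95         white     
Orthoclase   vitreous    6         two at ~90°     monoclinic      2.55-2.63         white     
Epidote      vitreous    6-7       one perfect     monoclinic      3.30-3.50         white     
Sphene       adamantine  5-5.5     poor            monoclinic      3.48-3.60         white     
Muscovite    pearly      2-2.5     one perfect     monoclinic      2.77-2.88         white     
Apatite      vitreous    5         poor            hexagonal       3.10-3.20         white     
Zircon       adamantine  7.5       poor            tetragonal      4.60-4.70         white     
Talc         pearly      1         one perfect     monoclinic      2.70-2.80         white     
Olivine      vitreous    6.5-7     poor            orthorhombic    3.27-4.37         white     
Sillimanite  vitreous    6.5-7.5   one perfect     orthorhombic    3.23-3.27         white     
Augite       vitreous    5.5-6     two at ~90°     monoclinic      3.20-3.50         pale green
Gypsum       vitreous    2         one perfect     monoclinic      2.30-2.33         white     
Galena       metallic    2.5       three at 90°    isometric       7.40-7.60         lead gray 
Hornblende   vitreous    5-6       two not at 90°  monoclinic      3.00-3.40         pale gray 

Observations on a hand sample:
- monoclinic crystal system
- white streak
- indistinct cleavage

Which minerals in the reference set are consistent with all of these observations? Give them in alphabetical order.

Monoclinic crystal system eliminates Aragonite, Apatite, Zircon, Olivine, Sillimanite, Galena.
White streak is inconsistent with Augite, Hornblende.
Indistinct cleavage — leaves Staurolite, Sphene.
Consistent with every observation: Sphene, Staurolite.

Sphene, Staurolite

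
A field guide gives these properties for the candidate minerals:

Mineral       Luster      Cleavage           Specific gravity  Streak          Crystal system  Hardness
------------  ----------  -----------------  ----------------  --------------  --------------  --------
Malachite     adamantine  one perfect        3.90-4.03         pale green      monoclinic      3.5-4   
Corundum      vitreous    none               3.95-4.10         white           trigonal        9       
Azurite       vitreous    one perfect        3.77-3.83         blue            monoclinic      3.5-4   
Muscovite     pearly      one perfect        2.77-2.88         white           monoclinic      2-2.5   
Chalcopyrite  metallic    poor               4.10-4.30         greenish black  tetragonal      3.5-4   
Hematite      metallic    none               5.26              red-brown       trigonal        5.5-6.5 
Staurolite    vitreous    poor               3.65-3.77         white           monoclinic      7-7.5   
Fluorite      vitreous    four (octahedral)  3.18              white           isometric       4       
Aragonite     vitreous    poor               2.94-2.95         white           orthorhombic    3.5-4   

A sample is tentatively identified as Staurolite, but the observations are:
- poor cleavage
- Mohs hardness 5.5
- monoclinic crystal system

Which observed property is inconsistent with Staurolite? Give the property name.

Poor cleavage: Staurolite has cleavage poor — agrees.
Mohs hardness 5.5: Staurolite has hardness 7-7.5 — does not match.
Monoclinic crystal system: Staurolite has monoclinic system — agrees.
Everything matches except the hardness.

hardness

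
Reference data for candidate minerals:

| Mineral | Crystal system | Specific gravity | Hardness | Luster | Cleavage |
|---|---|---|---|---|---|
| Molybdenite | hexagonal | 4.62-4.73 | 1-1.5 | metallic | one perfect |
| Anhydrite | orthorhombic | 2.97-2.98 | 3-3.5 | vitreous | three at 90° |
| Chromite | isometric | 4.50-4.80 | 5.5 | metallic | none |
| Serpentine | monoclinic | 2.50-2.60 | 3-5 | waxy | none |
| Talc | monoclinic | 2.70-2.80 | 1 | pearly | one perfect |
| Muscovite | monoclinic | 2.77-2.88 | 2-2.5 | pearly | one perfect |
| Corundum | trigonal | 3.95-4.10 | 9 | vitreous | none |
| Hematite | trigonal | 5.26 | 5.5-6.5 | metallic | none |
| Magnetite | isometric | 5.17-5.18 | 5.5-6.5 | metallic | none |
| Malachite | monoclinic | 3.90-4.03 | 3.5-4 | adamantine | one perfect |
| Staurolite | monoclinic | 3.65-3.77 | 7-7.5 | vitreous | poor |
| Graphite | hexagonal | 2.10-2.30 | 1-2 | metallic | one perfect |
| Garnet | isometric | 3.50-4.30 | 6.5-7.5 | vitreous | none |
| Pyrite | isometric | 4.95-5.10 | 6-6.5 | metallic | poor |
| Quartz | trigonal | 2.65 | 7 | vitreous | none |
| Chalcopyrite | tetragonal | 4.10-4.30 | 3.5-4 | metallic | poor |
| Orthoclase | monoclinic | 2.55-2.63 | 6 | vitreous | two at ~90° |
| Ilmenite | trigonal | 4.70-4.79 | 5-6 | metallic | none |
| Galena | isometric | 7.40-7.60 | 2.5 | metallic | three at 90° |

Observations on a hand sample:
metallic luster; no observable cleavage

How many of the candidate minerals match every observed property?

4

Metallic luster: leaves Molybdenite, Chromite, Hematite, Magnetite, Graphite, Pyrite, Chalcopyrite, Ilmenite, Galena.
No observable cleavage: leaves Chromite, Hematite, Magnetite, Ilmenite.
The minerals that satisfy all observations are Chromite, Hematite, Ilmenite, Magnetite.
That is 4 minerals.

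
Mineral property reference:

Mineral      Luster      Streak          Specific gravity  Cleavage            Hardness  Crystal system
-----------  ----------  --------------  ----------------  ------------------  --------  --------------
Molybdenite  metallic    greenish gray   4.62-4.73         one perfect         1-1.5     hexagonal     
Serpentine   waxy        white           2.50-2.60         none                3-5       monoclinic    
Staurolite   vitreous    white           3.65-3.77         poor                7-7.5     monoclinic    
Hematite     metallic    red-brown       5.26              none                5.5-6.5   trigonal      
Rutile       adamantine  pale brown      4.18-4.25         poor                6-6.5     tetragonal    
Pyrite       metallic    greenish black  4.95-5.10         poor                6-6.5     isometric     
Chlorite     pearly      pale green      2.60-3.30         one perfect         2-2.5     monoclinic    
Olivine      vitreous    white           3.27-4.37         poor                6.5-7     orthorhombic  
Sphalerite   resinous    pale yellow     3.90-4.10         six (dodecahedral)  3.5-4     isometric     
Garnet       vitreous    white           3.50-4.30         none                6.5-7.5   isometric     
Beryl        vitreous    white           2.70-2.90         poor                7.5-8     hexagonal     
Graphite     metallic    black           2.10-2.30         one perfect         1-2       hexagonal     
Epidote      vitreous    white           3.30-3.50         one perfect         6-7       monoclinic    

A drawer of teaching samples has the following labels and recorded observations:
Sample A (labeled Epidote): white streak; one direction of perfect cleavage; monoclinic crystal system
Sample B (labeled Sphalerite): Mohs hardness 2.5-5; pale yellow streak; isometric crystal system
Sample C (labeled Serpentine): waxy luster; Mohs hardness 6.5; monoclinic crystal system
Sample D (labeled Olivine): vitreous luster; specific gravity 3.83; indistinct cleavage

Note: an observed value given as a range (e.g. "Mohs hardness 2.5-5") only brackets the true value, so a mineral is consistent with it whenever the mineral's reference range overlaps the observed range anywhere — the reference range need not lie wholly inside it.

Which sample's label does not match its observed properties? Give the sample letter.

C

Sample A: nothing contradicts Epidote.
Sample B: nothing contradicts Sphalerite.
Sample C: Mohs hardness 6.5 is outside the reference for Serpentine (hardness 3-5) — mislabeled.
Sample D: nothing contradicts Olivine.
The mislabeled specimen is C.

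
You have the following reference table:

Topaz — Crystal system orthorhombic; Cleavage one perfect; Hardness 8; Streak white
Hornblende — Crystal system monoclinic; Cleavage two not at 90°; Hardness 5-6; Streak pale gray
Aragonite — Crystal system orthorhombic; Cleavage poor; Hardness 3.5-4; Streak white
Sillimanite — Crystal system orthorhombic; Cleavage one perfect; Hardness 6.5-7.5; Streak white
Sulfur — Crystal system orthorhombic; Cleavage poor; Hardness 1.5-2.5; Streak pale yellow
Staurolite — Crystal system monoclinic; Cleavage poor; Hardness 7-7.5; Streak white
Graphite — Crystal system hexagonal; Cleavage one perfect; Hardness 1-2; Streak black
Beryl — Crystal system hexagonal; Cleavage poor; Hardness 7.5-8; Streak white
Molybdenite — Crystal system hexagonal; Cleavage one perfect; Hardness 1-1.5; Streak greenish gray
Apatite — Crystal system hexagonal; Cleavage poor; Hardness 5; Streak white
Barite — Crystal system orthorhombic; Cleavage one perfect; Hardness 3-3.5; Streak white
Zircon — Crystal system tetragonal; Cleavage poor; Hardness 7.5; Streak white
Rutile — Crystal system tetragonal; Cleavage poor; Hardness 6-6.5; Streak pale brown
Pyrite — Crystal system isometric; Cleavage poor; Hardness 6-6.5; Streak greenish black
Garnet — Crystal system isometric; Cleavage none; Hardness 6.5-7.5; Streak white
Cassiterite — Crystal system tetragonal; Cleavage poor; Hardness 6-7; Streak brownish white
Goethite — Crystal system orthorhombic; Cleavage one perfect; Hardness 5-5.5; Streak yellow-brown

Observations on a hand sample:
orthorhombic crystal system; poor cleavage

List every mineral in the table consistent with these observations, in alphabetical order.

Orthorhombic crystal system: Topaz, Aragonite, Sillimanite, Sulfur, Barite, Goethite remain.
Poor cleavage: narrows the field to Aragonite, Sulfur.
Remaining candidates: Aragonite, Sulfur.

Aragonite, Sulfur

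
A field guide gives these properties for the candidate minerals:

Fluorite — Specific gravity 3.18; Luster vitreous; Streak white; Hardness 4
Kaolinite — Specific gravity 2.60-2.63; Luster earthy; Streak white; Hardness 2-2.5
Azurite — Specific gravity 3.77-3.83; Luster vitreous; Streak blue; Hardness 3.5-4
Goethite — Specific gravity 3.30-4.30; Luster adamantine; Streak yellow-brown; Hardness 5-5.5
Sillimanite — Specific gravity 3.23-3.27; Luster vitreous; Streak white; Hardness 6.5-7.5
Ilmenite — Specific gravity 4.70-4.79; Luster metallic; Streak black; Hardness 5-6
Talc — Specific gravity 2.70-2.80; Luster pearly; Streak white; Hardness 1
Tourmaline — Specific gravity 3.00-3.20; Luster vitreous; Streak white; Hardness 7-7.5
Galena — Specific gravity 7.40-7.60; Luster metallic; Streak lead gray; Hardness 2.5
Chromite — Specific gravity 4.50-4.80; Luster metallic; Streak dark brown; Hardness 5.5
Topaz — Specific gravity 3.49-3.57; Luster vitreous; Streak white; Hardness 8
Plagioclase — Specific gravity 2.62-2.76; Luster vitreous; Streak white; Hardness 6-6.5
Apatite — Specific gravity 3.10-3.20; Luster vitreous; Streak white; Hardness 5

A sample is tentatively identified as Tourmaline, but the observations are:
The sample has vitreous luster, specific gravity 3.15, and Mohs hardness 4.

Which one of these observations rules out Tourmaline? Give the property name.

Vitreous luster: Tourmaline has vitreous luster — agrees.
Specific gravity 3.15: Tourmaline has SG 3.00-3.20 — agrees.
Mohs hardness 4: Tourmaline has hardness 7-7.5 — does not match.
The hardness is the one property that does not fit.

hardness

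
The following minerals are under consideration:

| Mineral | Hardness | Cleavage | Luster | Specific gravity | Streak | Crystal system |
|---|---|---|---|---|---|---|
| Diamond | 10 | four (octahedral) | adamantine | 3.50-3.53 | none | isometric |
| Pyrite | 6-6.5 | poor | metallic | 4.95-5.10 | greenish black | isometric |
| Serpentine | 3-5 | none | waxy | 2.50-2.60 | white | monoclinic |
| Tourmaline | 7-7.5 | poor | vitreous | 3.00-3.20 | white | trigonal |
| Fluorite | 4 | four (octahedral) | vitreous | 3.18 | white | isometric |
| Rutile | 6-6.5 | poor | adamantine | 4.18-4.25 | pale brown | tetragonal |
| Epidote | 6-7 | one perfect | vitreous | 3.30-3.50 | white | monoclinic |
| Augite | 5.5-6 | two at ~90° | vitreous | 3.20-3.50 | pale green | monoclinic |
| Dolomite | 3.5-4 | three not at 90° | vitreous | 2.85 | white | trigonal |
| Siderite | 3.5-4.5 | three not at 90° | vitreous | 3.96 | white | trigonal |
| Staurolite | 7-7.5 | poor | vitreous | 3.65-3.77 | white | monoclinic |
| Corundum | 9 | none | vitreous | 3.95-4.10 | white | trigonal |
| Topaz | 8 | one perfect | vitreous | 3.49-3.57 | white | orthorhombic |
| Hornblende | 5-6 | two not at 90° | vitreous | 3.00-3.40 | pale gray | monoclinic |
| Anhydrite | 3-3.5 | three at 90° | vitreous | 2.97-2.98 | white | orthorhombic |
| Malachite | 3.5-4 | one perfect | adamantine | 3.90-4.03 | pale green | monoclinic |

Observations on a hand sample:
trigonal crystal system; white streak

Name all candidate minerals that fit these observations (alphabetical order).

Trigonal crystal system: Tourmaline, Dolomite, Siderite, Corundum remain.
White streak: no further eliminations.
Remaining candidates: Corundum, Dolomite, Siderite, Tourmaline.

Corundum, Dolomite, Siderite, Tourmaline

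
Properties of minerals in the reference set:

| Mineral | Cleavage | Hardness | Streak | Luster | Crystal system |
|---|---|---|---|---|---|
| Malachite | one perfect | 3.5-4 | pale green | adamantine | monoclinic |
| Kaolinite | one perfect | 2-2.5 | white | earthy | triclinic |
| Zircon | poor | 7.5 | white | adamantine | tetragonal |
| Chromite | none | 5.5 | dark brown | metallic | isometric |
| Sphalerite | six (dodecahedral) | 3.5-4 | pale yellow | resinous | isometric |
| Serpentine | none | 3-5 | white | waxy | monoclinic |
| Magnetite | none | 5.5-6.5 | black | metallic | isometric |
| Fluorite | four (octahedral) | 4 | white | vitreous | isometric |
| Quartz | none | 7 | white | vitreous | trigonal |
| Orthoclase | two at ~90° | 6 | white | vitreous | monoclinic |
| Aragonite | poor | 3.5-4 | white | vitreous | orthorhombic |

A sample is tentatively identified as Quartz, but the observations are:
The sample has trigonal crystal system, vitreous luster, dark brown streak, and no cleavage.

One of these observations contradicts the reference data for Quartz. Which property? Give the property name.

Trigonal crystal system: Quartz has trigonal system — consistent.
Vitreous luster: Quartz has vitreous luster — consistent.
Dark brown streak: Quartz has white streak — inconsistent.
No cleavage: Quartz has cleavage none — consistent.
Everything matches except the streak.

streak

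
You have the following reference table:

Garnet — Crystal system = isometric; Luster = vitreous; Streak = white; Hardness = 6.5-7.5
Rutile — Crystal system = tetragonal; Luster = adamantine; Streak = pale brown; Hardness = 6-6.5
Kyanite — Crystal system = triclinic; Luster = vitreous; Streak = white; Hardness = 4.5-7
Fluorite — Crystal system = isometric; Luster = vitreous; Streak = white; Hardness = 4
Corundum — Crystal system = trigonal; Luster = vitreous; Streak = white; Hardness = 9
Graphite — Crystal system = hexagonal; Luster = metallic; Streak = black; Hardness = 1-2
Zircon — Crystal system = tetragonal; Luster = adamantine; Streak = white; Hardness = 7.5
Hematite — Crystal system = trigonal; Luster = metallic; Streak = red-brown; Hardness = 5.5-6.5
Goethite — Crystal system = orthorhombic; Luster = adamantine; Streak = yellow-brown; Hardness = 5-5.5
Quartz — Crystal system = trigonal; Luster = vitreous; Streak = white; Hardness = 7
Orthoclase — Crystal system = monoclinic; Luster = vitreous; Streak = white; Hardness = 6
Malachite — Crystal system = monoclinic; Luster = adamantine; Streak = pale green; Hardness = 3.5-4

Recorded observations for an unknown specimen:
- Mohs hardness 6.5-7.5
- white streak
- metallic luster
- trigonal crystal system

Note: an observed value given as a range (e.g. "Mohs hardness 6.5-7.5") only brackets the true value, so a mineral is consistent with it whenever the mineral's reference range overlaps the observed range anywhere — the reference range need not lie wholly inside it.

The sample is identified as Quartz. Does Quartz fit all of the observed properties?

Mohs hardness 6.5-7.5 — matches Quartz (hardness 7).
White streak — matches Quartz (white streak).
Metallic luster — Quartz has vitreous luster; inconsistent.
Trigonal crystal system — matches Quartz (trigonal system).
Luster alone is enough to reject Quartz.

Inconsistent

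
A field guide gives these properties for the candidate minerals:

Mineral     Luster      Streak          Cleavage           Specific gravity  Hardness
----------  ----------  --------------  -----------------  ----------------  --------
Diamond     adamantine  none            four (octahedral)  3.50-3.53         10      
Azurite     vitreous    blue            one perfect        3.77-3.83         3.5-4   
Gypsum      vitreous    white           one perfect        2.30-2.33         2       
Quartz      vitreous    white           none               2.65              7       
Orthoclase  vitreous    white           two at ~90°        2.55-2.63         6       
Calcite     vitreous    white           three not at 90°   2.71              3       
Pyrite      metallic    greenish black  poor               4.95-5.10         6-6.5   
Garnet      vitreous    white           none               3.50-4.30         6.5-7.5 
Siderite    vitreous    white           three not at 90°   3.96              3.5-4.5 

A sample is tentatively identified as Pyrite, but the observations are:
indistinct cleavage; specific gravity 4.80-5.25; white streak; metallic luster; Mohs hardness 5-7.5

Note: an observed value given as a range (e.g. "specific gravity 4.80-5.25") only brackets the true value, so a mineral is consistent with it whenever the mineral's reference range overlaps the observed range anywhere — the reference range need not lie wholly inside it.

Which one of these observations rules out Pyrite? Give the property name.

Indistinct cleavage: Pyrite has cleavage poor — matches.
Specific gravity 4.80-5.25: Pyrite has SG 4.95-5.10 — matches.
White streak: Pyrite has greenish black streak — does not match.
Metallic luster: Pyrite has metallic luster — matches.
Mohs hardness 5-7.5: Pyrite has hardness 6-6.5 — matches.
The streak is the one property that does not fit.

streak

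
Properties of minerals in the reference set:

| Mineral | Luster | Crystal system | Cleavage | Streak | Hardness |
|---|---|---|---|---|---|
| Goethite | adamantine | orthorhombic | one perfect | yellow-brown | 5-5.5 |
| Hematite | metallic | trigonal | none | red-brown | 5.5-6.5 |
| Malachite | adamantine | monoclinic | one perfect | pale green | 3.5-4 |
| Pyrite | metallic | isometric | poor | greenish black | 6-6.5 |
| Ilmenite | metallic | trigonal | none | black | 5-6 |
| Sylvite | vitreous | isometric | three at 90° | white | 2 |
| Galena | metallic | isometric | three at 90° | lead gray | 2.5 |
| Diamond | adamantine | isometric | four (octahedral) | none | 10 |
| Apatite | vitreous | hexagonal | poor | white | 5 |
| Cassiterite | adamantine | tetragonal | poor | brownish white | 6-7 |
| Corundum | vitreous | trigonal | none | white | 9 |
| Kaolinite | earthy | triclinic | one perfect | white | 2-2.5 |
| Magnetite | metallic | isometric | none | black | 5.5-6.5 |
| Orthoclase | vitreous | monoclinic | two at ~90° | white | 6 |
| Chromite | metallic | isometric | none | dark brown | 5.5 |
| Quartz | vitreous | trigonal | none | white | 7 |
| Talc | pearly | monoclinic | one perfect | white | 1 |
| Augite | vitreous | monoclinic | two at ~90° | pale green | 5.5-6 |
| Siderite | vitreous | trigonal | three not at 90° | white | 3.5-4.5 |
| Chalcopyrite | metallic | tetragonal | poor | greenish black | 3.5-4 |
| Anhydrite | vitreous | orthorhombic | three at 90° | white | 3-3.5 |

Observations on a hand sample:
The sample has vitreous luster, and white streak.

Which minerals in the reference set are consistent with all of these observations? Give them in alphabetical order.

Vitreous luster — only Sylvite, Apatite, Corundum, Orthoclase, Quartz, Augite, Siderite, Anhydrite remain.
White streak is inconsistent with Augite.
Consistent with every observation: Anhydrite, Apatite, Corundum, Orthoclase, Quartz, Siderite, Sylvite.

Anhydrite, Apatite, Corundum, Orthoclase, Quartz, Siderite, Sylvite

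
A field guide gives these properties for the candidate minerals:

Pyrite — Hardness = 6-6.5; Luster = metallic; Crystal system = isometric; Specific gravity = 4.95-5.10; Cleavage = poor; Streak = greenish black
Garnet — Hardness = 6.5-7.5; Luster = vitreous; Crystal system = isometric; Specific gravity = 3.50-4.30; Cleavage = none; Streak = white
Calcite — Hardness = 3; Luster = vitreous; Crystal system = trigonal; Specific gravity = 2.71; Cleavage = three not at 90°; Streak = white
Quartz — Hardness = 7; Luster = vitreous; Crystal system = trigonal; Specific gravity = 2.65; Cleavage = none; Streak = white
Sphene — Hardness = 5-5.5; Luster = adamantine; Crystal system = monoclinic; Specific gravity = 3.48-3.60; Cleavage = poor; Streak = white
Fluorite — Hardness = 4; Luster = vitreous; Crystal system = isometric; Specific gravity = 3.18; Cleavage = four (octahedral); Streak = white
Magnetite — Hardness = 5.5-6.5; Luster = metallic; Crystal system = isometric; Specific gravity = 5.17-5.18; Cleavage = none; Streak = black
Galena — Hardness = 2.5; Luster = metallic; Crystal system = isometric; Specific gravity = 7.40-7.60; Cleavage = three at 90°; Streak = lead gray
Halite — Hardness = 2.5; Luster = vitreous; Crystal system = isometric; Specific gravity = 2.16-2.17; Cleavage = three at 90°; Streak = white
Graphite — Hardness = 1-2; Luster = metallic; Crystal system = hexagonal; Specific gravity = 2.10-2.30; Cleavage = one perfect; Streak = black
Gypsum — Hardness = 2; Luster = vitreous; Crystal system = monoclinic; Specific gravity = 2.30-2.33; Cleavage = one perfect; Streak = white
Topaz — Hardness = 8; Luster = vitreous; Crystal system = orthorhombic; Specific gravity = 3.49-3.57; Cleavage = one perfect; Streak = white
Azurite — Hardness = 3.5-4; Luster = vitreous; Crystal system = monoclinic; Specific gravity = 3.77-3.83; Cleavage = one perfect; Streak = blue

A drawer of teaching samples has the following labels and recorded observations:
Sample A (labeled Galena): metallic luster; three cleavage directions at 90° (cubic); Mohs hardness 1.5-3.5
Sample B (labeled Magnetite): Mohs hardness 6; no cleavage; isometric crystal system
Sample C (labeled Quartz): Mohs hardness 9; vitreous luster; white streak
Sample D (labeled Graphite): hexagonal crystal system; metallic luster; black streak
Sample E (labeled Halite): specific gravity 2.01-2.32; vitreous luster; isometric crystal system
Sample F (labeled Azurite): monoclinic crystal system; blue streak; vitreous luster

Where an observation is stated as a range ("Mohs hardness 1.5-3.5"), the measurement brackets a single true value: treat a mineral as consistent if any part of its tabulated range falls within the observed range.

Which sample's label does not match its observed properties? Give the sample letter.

C

Sample A: all recorded properties match Galena.
Sample B: all recorded properties match Magnetite.
Sample C: Quartz has hardness 7, but the record shows Mohs hardness 9 — this label is wrong.
Sample D: all recorded properties match Graphite.
Sample E: all recorded properties match Halite.
Sample F: all recorded properties match Azurite.
Sample C is the mislabeled one.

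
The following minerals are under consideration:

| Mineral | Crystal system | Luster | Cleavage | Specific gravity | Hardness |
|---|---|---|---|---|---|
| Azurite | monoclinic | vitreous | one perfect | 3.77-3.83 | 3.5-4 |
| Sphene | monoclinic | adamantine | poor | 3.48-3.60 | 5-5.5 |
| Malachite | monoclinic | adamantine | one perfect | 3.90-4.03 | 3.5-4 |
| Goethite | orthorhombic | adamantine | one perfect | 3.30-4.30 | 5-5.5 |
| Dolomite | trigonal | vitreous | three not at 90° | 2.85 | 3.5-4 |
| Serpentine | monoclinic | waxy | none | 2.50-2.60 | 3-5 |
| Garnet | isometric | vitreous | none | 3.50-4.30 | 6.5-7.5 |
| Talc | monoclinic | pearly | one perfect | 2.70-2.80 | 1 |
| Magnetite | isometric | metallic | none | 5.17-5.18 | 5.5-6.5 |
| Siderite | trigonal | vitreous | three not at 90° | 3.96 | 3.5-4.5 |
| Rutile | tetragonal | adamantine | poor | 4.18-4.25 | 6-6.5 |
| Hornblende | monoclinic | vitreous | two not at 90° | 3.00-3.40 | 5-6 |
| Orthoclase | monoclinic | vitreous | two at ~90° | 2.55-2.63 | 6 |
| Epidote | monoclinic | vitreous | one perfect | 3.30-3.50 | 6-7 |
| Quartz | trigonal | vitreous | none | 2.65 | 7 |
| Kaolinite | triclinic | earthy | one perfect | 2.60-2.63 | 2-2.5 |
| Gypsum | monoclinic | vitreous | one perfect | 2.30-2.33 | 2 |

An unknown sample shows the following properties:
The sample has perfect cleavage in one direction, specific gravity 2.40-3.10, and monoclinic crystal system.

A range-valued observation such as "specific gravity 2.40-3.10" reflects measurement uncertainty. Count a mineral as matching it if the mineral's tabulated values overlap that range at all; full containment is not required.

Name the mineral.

Perfect cleavage in one direction — leaves Azurite, Malachite, Goethite, Talc, Epidote, Kaolinite, Gypsum.
Specific gravity 2.40-3.10 — narrows the field to Talc, Kaolinite.
Monoclinic crystal system rules out Kaolinite.
The only mineral consistent with every observation is Talc.

Talc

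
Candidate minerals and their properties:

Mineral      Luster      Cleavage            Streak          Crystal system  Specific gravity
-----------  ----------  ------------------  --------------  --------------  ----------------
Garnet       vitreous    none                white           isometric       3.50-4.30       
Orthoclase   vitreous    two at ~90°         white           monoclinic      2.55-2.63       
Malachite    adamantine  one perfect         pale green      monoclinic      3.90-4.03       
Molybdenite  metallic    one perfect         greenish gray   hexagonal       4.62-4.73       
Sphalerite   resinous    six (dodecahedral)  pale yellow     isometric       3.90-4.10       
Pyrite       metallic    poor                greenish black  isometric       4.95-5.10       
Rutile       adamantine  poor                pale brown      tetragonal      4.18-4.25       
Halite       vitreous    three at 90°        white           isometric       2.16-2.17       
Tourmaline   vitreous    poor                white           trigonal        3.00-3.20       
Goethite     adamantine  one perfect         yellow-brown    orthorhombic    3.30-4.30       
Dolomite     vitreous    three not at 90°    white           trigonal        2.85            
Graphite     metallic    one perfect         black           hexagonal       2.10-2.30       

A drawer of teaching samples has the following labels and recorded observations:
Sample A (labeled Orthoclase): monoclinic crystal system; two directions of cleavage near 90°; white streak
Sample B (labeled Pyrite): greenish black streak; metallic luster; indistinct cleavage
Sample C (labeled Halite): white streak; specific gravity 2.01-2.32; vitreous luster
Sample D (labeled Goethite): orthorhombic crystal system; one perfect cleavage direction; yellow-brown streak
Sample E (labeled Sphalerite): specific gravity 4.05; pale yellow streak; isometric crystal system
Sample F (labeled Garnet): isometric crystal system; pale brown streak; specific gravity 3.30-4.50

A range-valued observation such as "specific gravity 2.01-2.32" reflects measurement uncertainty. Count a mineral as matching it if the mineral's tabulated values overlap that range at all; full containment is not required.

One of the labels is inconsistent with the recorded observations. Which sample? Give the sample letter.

F

Sample A: every observation is compatible with the reference values for Orthoclase.
Sample B: every observation is compatible with the reference values for Pyrite.
Sample C: every observation is compatible with the reference values for Halite.
Sample D: every observation is compatible with the reference values for Goethite.
Sample E: every observation is compatible with the reference values for Sphalerite.
Sample F: pale brown streak is outside the reference for Garnet (white streak) — mislabeled.
Sample F is the mislabeled one.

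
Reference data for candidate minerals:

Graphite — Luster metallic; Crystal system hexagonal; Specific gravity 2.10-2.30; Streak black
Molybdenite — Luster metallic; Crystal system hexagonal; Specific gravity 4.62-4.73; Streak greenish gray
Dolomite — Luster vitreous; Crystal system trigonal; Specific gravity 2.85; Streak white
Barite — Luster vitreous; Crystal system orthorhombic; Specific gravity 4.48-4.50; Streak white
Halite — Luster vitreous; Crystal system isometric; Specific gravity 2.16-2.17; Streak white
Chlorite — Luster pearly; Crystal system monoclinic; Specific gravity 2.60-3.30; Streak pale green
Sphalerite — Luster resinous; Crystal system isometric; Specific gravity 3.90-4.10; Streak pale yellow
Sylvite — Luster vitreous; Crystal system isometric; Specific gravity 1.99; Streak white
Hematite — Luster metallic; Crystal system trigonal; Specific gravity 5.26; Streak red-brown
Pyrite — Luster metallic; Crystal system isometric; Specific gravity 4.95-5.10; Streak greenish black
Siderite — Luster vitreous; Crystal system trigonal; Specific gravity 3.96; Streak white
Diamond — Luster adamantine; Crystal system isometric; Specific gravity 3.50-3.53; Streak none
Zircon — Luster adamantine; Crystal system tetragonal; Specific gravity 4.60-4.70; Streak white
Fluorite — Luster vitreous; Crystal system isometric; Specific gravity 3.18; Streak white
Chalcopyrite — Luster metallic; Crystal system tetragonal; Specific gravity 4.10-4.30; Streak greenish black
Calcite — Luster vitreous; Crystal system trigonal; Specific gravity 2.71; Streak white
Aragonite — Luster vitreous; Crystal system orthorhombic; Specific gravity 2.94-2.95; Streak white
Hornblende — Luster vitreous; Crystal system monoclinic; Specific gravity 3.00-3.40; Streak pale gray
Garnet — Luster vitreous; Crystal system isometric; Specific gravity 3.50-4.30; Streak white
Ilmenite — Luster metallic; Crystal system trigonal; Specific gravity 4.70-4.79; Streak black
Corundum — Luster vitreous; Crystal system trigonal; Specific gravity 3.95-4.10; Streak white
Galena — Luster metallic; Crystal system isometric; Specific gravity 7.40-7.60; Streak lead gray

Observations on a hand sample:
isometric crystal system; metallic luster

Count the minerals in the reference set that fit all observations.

Isometric crystal system — only Halite, Sphalerite, Sylvite, Pyrite, Diamond, Fluorite, Garnet, Galena remain.
Metallic luster — only Pyrite, Galena remain.
Remaining candidates: Galena, Pyrite.
That is 2 minerals.

2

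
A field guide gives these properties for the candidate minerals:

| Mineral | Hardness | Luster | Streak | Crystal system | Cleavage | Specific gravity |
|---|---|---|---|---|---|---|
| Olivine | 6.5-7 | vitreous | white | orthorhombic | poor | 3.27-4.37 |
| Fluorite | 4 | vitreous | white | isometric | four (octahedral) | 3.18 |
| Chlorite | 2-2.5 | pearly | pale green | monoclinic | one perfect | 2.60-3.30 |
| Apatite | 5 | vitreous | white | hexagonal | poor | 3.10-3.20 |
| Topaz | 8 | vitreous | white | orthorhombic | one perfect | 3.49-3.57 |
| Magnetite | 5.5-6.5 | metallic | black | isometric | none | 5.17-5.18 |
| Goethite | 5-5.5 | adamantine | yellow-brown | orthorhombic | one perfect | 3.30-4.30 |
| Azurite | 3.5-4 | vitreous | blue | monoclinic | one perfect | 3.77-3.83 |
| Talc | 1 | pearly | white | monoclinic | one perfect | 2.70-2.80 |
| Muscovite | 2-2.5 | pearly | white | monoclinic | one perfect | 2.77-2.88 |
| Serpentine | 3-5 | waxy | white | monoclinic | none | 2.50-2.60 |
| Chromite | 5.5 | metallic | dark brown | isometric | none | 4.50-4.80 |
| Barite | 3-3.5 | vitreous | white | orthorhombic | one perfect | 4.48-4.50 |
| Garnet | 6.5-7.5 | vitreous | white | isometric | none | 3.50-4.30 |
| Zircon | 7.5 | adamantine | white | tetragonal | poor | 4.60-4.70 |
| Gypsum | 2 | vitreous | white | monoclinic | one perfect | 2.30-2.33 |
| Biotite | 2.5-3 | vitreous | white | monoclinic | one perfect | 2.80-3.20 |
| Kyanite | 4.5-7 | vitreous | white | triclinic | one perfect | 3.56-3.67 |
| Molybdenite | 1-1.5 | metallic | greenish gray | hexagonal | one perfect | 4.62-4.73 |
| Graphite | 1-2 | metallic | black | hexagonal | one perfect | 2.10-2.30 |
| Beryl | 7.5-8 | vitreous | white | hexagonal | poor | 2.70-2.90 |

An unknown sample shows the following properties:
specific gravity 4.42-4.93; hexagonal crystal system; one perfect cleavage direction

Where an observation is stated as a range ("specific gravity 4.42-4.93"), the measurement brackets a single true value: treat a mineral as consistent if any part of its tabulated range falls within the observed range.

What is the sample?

Specific gravity 4.42-4.93 — Chromite, Barite, Zircon, Molybdenite remain.
Hexagonal crystal system — only Molybdenite remains.
One perfect cleavage direction — no further eliminations.
Only Molybdenite satisfies all observations.

Molybdenite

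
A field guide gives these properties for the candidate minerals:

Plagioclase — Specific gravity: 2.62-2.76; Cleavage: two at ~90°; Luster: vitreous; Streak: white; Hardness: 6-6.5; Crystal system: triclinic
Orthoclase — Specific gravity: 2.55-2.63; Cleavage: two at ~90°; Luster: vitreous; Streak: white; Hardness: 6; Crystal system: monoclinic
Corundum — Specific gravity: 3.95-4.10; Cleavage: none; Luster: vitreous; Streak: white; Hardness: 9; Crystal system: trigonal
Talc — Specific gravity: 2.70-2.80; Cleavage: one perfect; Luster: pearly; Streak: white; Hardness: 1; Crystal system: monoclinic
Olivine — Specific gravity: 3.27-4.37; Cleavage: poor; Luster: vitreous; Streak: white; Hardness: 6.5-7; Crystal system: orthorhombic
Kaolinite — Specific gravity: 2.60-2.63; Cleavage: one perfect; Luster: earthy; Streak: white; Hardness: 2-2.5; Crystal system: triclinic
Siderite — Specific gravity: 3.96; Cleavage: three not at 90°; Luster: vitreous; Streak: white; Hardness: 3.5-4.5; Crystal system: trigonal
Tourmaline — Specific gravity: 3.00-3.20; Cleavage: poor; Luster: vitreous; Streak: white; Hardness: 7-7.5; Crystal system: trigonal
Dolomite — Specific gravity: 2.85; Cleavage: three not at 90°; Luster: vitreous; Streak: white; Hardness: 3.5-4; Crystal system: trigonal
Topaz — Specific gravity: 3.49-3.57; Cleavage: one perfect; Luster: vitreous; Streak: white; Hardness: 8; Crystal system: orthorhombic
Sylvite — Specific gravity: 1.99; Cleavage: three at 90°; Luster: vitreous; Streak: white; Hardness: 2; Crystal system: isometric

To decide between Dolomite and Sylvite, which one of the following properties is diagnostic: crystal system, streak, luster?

Crystal system: Dolomite trigonal, Sylvite isometric — different.
Streak: both white — no difference.
Luster: both vitreous — no difference.
Crystal system is the diagnostic property here.

crystal system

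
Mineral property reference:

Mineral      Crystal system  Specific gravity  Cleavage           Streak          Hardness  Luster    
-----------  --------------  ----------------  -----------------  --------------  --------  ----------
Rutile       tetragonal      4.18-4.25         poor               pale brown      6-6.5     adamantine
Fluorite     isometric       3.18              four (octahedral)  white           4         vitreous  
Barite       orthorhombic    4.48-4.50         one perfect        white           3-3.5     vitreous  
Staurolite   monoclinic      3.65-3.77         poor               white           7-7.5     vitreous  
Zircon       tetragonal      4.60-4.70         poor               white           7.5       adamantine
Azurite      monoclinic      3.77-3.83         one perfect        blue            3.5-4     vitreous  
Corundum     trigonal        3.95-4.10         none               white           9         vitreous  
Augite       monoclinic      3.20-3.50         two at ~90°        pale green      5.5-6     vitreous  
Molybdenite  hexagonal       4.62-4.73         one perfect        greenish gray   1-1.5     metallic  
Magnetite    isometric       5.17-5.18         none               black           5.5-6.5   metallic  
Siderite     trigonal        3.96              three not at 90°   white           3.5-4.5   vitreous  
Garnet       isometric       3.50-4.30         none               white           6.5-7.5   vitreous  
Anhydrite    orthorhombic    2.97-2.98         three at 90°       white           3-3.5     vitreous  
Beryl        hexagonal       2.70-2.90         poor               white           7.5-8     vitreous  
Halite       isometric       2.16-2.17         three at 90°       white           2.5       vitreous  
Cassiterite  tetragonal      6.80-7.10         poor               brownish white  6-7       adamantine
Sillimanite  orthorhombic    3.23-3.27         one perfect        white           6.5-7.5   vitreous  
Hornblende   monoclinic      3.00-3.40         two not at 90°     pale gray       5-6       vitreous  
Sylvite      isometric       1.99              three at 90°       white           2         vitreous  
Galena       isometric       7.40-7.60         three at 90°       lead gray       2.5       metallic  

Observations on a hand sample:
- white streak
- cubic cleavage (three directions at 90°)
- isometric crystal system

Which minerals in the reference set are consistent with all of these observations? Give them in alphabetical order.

Halite, Sylvite

White streak: only Fluorite, Barite, Staurolite, Zircon, Corundum, Siderite, Garnet, Anhydrite, Beryl, Halite, Sillimanite, Sylvite remain.
Cubic cleavage (three directions at 90°): Anhydrite, Halite, Sylvite remain.
Isometric crystal system is inconsistent with Anhydrite.
Consistent with every observation: Halite, Sylvite.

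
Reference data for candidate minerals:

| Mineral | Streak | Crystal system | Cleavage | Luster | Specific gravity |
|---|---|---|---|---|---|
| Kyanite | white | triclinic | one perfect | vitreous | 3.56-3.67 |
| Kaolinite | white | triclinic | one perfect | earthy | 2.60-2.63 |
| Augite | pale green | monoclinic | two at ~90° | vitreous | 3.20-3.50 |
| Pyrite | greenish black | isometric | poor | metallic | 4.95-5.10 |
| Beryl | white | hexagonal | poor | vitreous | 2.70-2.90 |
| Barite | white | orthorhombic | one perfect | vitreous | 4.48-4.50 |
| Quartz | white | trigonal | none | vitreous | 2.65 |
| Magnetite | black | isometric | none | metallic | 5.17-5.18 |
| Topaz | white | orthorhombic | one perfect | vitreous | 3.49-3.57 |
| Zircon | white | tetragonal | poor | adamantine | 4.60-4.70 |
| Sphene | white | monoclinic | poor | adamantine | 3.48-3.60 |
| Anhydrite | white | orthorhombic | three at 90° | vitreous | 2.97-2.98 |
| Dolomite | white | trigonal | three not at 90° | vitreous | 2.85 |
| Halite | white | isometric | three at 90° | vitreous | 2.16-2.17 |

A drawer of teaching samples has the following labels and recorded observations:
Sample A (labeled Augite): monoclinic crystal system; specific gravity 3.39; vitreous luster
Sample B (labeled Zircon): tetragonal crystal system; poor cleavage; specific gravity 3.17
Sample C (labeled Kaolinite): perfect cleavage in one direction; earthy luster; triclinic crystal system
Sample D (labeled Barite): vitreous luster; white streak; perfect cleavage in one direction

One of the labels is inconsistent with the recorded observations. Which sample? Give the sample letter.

Sample A: nothing contradicts Augite.
Sample B: specific gravity 3.17 is outside the reference for Zircon (SG 4.60-4.70) — mislabeled.
Sample C: nothing contradicts Kaolinite.
Sample D: nothing contradicts Barite.
Sample B is the mislabeled one.

B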